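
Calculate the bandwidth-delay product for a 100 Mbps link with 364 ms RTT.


BDP = bandwidth * RTT
= 100 Mbps * 364 ms
= 100 * 1e6 * 364 / 1000 bits
= 36400000 bits
= 4550000 bytes
= 4443.3594 KB
BDP = 36400000 bits (4550000 bytes)


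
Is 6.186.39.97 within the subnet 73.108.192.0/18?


Subnet network: 73.108.192.0
Test IP AND mask: 6.186.0.0
No, 6.186.39.97 is not in 73.108.192.0/18


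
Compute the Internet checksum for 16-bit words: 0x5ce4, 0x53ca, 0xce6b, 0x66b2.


Sum all words (with carry folding):
+ 0x5ce4 = 0x5ce4
+ 0x53ca = 0xb0ae
+ 0xce6b = 0x7f1a
+ 0x66b2 = 0xe5cc
One's complement: ~0xe5cc
Checksum = 0x1a33


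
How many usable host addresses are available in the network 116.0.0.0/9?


Host bits = 32 - 9 = 23
Total addresses = 2^23 = 8388608
Usable = total - 2 (network and broadcast)
Usable hosts: 8388606


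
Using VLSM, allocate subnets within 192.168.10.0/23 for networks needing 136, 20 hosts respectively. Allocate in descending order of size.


136 hosts -> /24 (254 usable): 192.168.10.0/24
20 hosts -> /27 (30 usable): 192.168.11.0/27
Allocation: 192.168.10.0/24 (136 hosts, 254 usable); 192.168.11.0/27 (20 hosts, 30 usable)


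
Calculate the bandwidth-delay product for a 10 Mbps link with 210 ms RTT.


BDP = bandwidth * RTT
= 10 Mbps * 210 ms
= 10 * 1e6 * 210 / 1000 bits
= 2100000 bits
= 262500 bytes
= 256.3477 KB
BDP = 2100000 bits (262500 bytes)


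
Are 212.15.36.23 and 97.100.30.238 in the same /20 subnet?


Mask: 255.255.240.0
212.15.36.23 AND mask = 212.15.32.0
97.100.30.238 AND mask = 97.100.16.0
No, different subnets (212.15.32.0 vs 97.100.16.0)


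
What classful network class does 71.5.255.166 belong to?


First octet: 71
Binary: 01000111
0xxxxxxx -> Class A (1-126)
Class A, default mask 255.0.0.0 (/8)


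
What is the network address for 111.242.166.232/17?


IP:   01101111.11110010.10100110.11101000
Mask: 11111111.11111111.10000000.00000000
AND operation:
Net:  01101111.11110010.10000000.00000000
Network: 111.242.128.0/17


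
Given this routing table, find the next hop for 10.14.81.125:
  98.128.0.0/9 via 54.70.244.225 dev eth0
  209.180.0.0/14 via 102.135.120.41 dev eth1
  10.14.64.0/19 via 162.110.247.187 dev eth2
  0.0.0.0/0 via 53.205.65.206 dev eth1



Longest prefix match for 10.14.81.125:
  /9 98.128.0.0: no
  /14 209.180.0.0: no
  /19 10.14.64.0: MATCH
  /0 0.0.0.0: MATCH
Selected: next-hop 162.110.247.187 via eth2 (matched /19)


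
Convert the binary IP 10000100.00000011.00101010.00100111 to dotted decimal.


10000100 = 132
00000011 = 3
00101010 = 42
00100111 = 39
IP: 132.3.42.39


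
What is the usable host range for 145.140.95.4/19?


Network: 145.140.64.0
Broadcast: 145.140.95.255
First usable = network + 1
Last usable = broadcast - 1
Range: 145.140.64.1 to 145.140.95.254


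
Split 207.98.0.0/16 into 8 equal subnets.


New prefix = 16 + 3 = 19
Each subnet has 8192 addresses
  207.98.0.0/19
  207.98.32.0/19
  207.98.64.0/19
  207.98.96.0/19
  207.98.128.0/19
  207.98.160.0/19
  207.98.192.0/19
  207.98.224.0/19
Subnets: 207.98.0.0/19, 207.98.32.0/19, 207.98.64.0/19, 207.98.96.0/19, 207.98.128.0/19, 207.98.160.0/19, 207.98.192.0/19, 207.98.224.0/19


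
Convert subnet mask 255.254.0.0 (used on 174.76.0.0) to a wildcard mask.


Subnet mask: 255.254.0.0
Wildcard = 255.255.255.255 - subnet mask
255 - 255 = 0
255 - 254 = 1
255 - 0 = 255
255 - 0 = 255
Wildcard: 0.1.255.255


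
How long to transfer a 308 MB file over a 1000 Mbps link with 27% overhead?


Effective throughput = 1000 * (1 - 27/100) = 730 Mbps
File size in Mb = 308 * 8 = 2464 Mb
Time = 2464 / 730
Time = 3.3753 seconds


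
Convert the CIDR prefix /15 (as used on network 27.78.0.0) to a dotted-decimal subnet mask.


/15 means 15 network bits, 17 host bits
Binary: 11111111111111100000000000000000
Mask: 255.254.0.0


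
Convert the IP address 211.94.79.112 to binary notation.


211 = 11010011
94 = 01011110
79 = 01001111
112 = 01110000
Binary: 11010011.01011110.01001111.01110000


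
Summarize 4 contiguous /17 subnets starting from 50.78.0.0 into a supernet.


Original prefix: /17
Number of subnets: 4 = 2^2
New prefix = 17 - 2 = 15
Supernet: 50.78.0.0/15


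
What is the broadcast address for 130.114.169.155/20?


Network: 130.114.160.0/20
Host bits = 12
Set all host bits to 1:
Broadcast: 130.114.175.255


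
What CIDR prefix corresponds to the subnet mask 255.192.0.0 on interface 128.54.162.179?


Binary: 11111111.11000000.00000000.00000000
Count leading 1s
Prefix: /10


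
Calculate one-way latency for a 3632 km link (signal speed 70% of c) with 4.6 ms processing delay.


Speed = 0.7 * 3e5 km/s = 210000 km/s
Propagation delay = 3632 / 210000 = 0.0173 s = 17.2952 ms
Processing delay = 4.6 ms
Total one-way latency = 21.8952 ms


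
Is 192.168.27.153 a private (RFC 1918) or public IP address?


RFC 1918 private ranges:
  10.0.0.0/8 (10.0.0.0 - 10.255.255.255)
  172.16.0.0/12 (172.16.0.0 - 172.31.255.255)
  192.168.0.0/16 (192.168.0.0 - 192.168.255.255)
Private (in 192.168.0.0/16)


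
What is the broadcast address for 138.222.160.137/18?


Network: 138.222.128.0/18
Host bits = 14
Set all host bits to 1:
Broadcast: 138.222.191.255


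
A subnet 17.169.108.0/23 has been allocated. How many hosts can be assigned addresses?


Host bits = 32 - 23 = 9
Total addresses = 2^9 = 512
Usable = total - 2 (network and broadcast)
Usable hosts: 510


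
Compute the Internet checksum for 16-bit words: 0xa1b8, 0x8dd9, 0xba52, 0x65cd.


Sum all words (with carry folding):
+ 0xa1b8 = 0xa1b8
+ 0x8dd9 = 0x2f92
+ 0xba52 = 0xe9e4
+ 0x65cd = 0x4fb2
One's complement: ~0x4fb2
Checksum = 0xb04d


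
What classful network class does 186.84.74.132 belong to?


First octet: 186
Binary: 10111010
10xxxxxx -> Class B (128-191)
Class B, default mask 255.255.0.0 (/16)


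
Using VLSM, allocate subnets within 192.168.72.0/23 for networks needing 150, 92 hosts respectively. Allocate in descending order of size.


150 hosts -> /24 (254 usable): 192.168.72.0/24
92 hosts -> /25 (126 usable): 192.168.73.0/25
Allocation: 192.168.72.0/24 (150 hosts, 254 usable); 192.168.73.0/25 (92 hosts, 126 usable)


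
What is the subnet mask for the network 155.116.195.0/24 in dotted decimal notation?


/24 means 24 network bits, 8 host bits
Binary: 11111111111111111111111100000000
Mask: 255.255.255.0


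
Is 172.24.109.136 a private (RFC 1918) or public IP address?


RFC 1918 private ranges:
  10.0.0.0/8 (10.0.0.0 - 10.255.255.255)
  172.16.0.0/12 (172.16.0.0 - 172.31.255.255)
  192.168.0.0/16 (192.168.0.0 - 192.168.255.255)
Private (in 172.16.0.0/12)


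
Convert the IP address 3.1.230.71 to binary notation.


3 = 00000011
1 = 00000001
230 = 11100110
71 = 01000111
Binary: 00000011.00000001.11100110.01000111


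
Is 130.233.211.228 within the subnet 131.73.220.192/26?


Subnet network: 131.73.220.192
Test IP AND mask: 130.233.211.192
No, 130.233.211.228 is not in 131.73.220.192/26


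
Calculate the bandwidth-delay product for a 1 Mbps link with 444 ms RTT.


BDP = bandwidth * RTT
= 1 Mbps * 444 ms
= 1 * 1e6 * 444 / 1000 bits
= 444000 bits
= 55500 bytes
= 54.1992 KB
BDP = 444000 bits (55500 bytes)


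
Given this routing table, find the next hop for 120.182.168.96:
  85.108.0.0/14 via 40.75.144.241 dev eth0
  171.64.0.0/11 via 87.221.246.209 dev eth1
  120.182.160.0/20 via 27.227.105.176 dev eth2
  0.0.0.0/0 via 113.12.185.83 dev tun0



Longest prefix match for 120.182.168.96:
  /14 85.108.0.0: no
  /11 171.64.0.0: no
  /20 120.182.160.0: MATCH
  /0 0.0.0.0: MATCH
Selected: next-hop 27.227.105.176 via eth2 (matched /20)


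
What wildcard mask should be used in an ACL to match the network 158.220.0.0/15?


Subnet mask: 255.254.0.0
Wildcard = 255.255.255.255 - subnet mask
255 - 255 = 0
255 - 254 = 1
255 - 0 = 255
255 - 0 = 255
Wildcard: 0.1.255.255


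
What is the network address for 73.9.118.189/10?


IP:   01001001.00001001.01110110.10111101
Mask: 11111111.11000000.00000000.00000000
AND operation:
Net:  01001001.00000000.00000000.00000000
Network: 73.0.0.0/10


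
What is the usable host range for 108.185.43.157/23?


Network: 108.185.42.0
Broadcast: 108.185.43.255
First usable = network + 1
Last usable = broadcast - 1
Range: 108.185.42.1 to 108.185.43.254


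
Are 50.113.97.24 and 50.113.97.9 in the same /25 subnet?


Mask: 255.255.255.128
50.113.97.24 AND mask = 50.113.97.0
50.113.97.9 AND mask = 50.113.97.0
Yes, same subnet (50.113.97.0)


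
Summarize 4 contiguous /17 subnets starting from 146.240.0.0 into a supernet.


Original prefix: /17
Number of subnets: 4 = 2^2
New prefix = 17 - 2 = 15
Supernet: 146.240.0.0/15


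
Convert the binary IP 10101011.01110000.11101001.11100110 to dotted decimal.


10101011 = 171
01110000 = 112
11101001 = 233
11100110 = 230
IP: 171.112.233.230


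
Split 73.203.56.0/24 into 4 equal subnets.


New prefix = 24 + 2 = 26
Each subnet has 64 addresses
  73.203.56.0/26
  73.203.56.64/26
  73.203.56.128/26
  73.203.56.192/26
Subnets: 73.203.56.0/26, 73.203.56.64/26, 73.203.56.128/26, 73.203.56.192/26


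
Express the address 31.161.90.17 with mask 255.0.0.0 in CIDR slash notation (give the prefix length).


Binary: 11111111.00000000.00000000.00000000
Count leading 1s
Prefix: /8


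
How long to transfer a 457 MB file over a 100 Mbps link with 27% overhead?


Effective throughput = 100 * (1 - 27/100) = 73 Mbps
File size in Mb = 457 * 8 = 3656 Mb
Time = 3656 / 73
Time = 50.0822 seconds


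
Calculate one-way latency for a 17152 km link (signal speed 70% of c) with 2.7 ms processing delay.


Speed = 0.7 * 3e5 km/s = 210000 km/s
Propagation delay = 17152 / 210000 = 0.0817 s = 81.6762 ms
Processing delay = 2.7 ms
Total one-way latency = 84.3762 ms


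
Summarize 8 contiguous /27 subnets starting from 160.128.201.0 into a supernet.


Original prefix: /27
Number of subnets: 8 = 2^3
New prefix = 27 - 3 = 24
Supernet: 160.128.201.0/24


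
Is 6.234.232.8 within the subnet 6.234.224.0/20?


Subnet network: 6.234.224.0
Test IP AND mask: 6.234.224.0
Yes, 6.234.232.8 is in 6.234.224.0/20


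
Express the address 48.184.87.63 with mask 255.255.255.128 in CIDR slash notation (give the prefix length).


Binary: 11111111.11111111.11111111.10000000
Count leading 1s
Prefix: /25


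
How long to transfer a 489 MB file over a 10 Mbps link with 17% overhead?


Effective throughput = 10 * (1 - 17/100) = 8.3 Mbps
File size in Mb = 489 * 8 = 3912 Mb
Time = 3912 / 8.3
Time = 471.3253 seconds


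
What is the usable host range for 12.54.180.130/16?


Network: 12.54.0.0
Broadcast: 12.54.255.255
First usable = network + 1
Last usable = broadcast - 1
Range: 12.54.0.1 to 12.54.255.254


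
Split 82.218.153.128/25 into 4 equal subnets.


New prefix = 25 + 2 = 27
Each subnet has 32 addresses
  82.218.153.128/27
  82.218.153.160/27
  82.218.153.192/27
  82.218.153.224/27
Subnets: 82.218.153.128/27, 82.218.153.160/27, 82.218.153.192/27, 82.218.153.224/27


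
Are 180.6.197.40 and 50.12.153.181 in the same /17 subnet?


Mask: 255.255.128.0
180.6.197.40 AND mask = 180.6.128.0
50.12.153.181 AND mask = 50.12.128.0
No, different subnets (180.6.128.0 vs 50.12.128.0)


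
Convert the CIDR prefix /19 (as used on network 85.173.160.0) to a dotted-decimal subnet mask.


/19 means 19 network bits, 13 host bits
Binary: 11111111111111111110000000000000
Mask: 255.255.224.0


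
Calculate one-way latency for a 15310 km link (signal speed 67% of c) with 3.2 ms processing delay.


Speed = 0.67 * 3e5 km/s = 201000 km/s
Propagation delay = 15310 / 201000 = 0.0762 s = 76.1692 ms
Processing delay = 3.2 ms
Total one-way latency = 79.3692 ms


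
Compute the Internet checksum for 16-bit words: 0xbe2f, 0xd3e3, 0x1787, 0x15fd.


Sum all words (with carry folding):
+ 0xbe2f = 0xbe2f
+ 0xd3e3 = 0x9213
+ 0x1787 = 0xa99a
+ 0x15fd = 0xbf97
One's complement: ~0xbf97
Checksum = 0x4068


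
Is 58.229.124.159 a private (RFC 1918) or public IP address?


RFC 1918 private ranges:
  10.0.0.0/8 (10.0.0.0 - 10.255.255.255)
  172.16.0.0/12 (172.16.0.0 - 172.31.255.255)
  192.168.0.0/16 (192.168.0.0 - 192.168.255.255)
Public (not in any RFC 1918 range)


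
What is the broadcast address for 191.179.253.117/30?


Network: 191.179.253.116/30
Host bits = 2
Set all host bits to 1:
Broadcast: 191.179.253.119


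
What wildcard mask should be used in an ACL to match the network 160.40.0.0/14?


Subnet mask: 255.252.0.0
Wildcard = 255.255.255.255 - subnet mask
255 - 255 = 0
255 - 252 = 3
255 - 0 = 255
255 - 0 = 255
Wildcard: 0.3.255.255


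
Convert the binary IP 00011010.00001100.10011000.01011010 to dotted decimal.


00011010 = 26
00001100 = 12
10011000 = 152
01011010 = 90
IP: 26.12.152.90


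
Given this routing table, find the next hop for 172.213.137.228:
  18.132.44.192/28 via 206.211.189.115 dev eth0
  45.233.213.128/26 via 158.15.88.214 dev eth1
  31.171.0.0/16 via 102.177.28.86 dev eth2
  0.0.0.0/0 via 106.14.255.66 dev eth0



Longest prefix match for 172.213.137.228:
  /28 18.132.44.192: no
  /26 45.233.213.128: no
  /16 31.171.0.0: no
  /0 0.0.0.0: MATCH
Selected: next-hop 106.14.255.66 via eth0 (matched /0)


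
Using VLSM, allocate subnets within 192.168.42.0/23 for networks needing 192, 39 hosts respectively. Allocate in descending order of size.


192 hosts -> /24 (254 usable): 192.168.42.0/24
39 hosts -> /26 (62 usable): 192.168.43.0/26
Allocation: 192.168.42.0/24 (192 hosts, 254 usable); 192.168.43.0/26 (39 hosts, 62 usable)


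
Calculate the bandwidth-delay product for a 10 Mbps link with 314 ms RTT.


BDP = bandwidth * RTT
= 10 Mbps * 314 ms
= 10 * 1e6 * 314 / 1000 bits
= 3140000 bits
= 392500 bytes
= 383.3008 KB
BDP = 3140000 bits (392500 bytes)


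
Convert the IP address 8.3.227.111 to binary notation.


8 = 00001000
3 = 00000011
227 = 11100011
111 = 01101111
Binary: 00001000.00000011.11100011.01101111


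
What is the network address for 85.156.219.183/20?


IP:   01010101.10011100.11011011.10110111
Mask: 11111111.11111111.11110000.00000000
AND operation:
Net:  01010101.10011100.11010000.00000000
Network: 85.156.208.0/20


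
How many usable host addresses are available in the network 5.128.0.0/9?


Host bits = 32 - 9 = 23
Total addresses = 2^23 = 8388608
Usable = total - 2 (network and broadcast)
Usable hosts: 8388606


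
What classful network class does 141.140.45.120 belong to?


First octet: 141
Binary: 10001101
10xxxxxx -> Class B (128-191)
Class B, default mask 255.255.0.0 (/16)


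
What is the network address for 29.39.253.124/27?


IP:   00011101.00100111.11111101.01111100
Mask: 11111111.11111111.11111111.11100000
AND operation:
Net:  00011101.00100111.11111101.01100000
Network: 29.39.253.96/27


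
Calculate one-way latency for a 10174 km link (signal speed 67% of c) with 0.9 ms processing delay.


Speed = 0.67 * 3e5 km/s = 201000 km/s
Propagation delay = 10174 / 201000 = 0.0506 s = 50.6169 ms
Processing delay = 0.9 ms
Total one-way latency = 51.5169 ms


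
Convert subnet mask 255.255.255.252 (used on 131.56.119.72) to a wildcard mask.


Subnet mask: 255.255.255.252
Wildcard = 255.255.255.255 - subnet mask
255 - 255 = 0
255 - 255 = 0
255 - 255 = 0
255 - 252 = 3
Wildcard: 0.0.0.3


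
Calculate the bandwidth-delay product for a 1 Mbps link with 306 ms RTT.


BDP = bandwidth * RTT
= 1 Mbps * 306 ms
= 1 * 1e6 * 306 / 1000 bits
= 306000 bits
= 38250 bytes
= 37.3535 KB
BDP = 306000 bits (38250 bytes)


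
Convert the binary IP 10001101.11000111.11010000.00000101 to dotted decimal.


10001101 = 141
11000111 = 199
11010000 = 208
00000101 = 5
IP: 141.199.208.5


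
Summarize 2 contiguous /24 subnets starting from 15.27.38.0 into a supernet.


Original prefix: /24
Number of subnets: 2 = 2^1
New prefix = 24 - 1 = 23
Supernet: 15.27.38.0/23


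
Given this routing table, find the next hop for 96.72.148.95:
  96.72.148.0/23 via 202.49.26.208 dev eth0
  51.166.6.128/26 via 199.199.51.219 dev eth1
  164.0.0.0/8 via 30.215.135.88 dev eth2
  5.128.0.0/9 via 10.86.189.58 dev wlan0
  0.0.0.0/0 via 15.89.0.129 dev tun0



Longest prefix match for 96.72.148.95:
  /23 96.72.148.0: MATCH
  /26 51.166.6.128: no
  /8 164.0.0.0: no
  /9 5.128.0.0: no
  /0 0.0.0.0: MATCH
Selected: next-hop 202.49.26.208 via eth0 (matched /23)


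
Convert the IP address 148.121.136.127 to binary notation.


148 = 10010100
121 = 01111001
136 = 10001000
127 = 01111111
Binary: 10010100.01111001.10001000.01111111


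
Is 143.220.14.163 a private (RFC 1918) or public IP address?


RFC 1918 private ranges:
  10.0.0.0/8 (10.0.0.0 - 10.255.255.255)
  172.16.0.0/12 (172.16.0.0 - 172.31.255.255)
  192.168.0.0/16 (192.168.0.0 - 192.168.255.255)
Public (not in any RFC 1918 range)


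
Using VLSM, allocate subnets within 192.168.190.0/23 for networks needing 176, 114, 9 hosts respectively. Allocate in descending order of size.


176 hosts -> /24 (254 usable): 192.168.190.0/24
114 hosts -> /25 (126 usable): 192.168.191.0/25
9 hosts -> /28 (14 usable): 192.168.191.128/28
Allocation: 192.168.190.0/24 (176 hosts, 254 usable); 192.168.191.0/25 (114 hosts, 126 usable); 192.168.191.128/28 (9 hosts, 14 usable)


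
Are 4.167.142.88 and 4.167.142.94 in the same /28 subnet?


Mask: 255.255.255.240
4.167.142.88 AND mask = 4.167.142.80
4.167.142.94 AND mask = 4.167.142.80
Yes, same subnet (4.167.142.80)


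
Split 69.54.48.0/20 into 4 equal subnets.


New prefix = 20 + 2 = 22
Each subnet has 1024 addresses
  69.54.48.0/22
  69.54.52.0/22
  69.54.56.0/22
  69.54.60.0/22
Subnets: 69.54.48.0/22, 69.54.52.0/22, 69.54.56.0/22, 69.54.60.0/22


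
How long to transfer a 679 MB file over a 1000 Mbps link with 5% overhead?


Effective throughput = 1000 * (1 - 5/100) = 950 Mbps
File size in Mb = 679 * 8 = 5432 Mb
Time = 5432 / 950
Time = 5.7179 seconds


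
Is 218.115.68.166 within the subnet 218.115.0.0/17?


Subnet network: 218.115.0.0
Test IP AND mask: 218.115.0.0
Yes, 218.115.68.166 is in 218.115.0.0/17


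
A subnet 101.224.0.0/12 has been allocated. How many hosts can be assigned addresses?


Host bits = 32 - 12 = 20
Total addresses = 2^20 = 1048576
Usable = total - 2 (network and broadcast)
Usable hosts: 1048574


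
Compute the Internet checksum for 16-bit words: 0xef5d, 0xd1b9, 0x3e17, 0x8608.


Sum all words (with carry folding):
+ 0xef5d = 0xef5d
+ 0xd1b9 = 0xc117
+ 0x3e17 = 0xff2e
+ 0x8608 = 0x8537
One's complement: ~0x8537
Checksum = 0x7ac8


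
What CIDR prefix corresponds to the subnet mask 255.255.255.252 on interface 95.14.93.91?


Binary: 11111111.11111111.11111111.11111100
Count leading 1s
Prefix: /30


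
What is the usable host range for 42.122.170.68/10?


Network: 42.64.0.0
Broadcast: 42.127.255.255
First usable = network + 1
Last usable = broadcast - 1
Range: 42.64.0.1 to 42.127.255.254


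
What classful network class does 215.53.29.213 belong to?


First octet: 215
Binary: 11010111
110xxxxx -> Class C (192-223)
Class C, default mask 255.255.255.0 (/24)


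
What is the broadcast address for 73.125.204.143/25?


Network: 73.125.204.128/25
Host bits = 7
Set all host bits to 1:
Broadcast: 73.125.204.255


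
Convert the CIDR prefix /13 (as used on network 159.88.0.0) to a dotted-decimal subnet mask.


/13 means 13 network bits, 19 host bits
Binary: 11111111111110000000000000000000
Mask: 255.248.0.0


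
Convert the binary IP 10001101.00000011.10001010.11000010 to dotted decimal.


10001101 = 141
00000011 = 3
10001010 = 138
11000010 = 194
IP: 141.3.138.194


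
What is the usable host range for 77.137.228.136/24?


Network: 77.137.228.0
Broadcast: 77.137.228.255
First usable = network + 1
Last usable = broadcast - 1
Range: 77.137.228.1 to 77.137.228.254


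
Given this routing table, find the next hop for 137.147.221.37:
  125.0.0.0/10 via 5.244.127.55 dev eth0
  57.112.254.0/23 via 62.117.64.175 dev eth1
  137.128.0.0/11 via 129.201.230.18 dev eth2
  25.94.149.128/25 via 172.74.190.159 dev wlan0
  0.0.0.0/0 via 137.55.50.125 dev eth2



Longest prefix match for 137.147.221.37:
  /10 125.0.0.0: no
  /23 57.112.254.0: no
  /11 137.128.0.0: MATCH
  /25 25.94.149.128: no
  /0 0.0.0.0: MATCH
Selected: next-hop 129.201.230.18 via eth2 (matched /11)


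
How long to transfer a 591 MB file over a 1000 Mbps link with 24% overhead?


Effective throughput = 1000 * (1 - 24/100) = 760 Mbps
File size in Mb = 591 * 8 = 4728 Mb
Time = 4728 / 760
Time = 6.2211 seconds


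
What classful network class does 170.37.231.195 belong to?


First octet: 170
Binary: 10101010
10xxxxxx -> Class B (128-191)
Class B, default mask 255.255.0.0 (/16)


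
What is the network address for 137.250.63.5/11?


IP:   10001001.11111010.00111111.00000101
Mask: 11111111.11100000.00000000.00000000
AND operation:
Net:  10001001.11100000.00000000.00000000
Network: 137.224.0.0/11


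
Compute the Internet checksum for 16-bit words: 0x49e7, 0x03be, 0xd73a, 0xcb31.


Sum all words (with carry folding):
+ 0x49e7 = 0x49e7
+ 0x03be = 0x4da5
+ 0xd73a = 0x24e0
+ 0xcb31 = 0xf011
One's complement: ~0xf011
Checksum = 0x0fee


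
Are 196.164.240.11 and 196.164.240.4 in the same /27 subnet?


Mask: 255.255.255.224
196.164.240.11 AND mask = 196.164.240.0
196.164.240.4 AND mask = 196.164.240.0
Yes, same subnet (196.164.240.0)


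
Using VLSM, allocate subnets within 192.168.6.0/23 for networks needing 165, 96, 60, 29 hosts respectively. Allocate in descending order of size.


165 hosts -> /24 (254 usable): 192.168.6.0/24
96 hosts -> /25 (126 usable): 192.168.7.0/25
60 hosts -> /26 (62 usable): 192.168.7.128/26
29 hosts -> /27 (30 usable): 192.168.7.192/27
Allocation: 192.168.6.0/24 (165 hosts, 254 usable); 192.168.7.0/25 (96 hosts, 126 usable); 192.168.7.128/26 (60 hosts, 62 usable); 192.168.7.192/27 (29 hosts, 30 usable)


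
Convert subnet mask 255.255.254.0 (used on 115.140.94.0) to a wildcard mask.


Subnet mask: 255.255.254.0
Wildcard = 255.255.255.255 - subnet mask
255 - 255 = 0
255 - 255 = 0
255 - 254 = 1
255 - 0 = 255
Wildcard: 0.0.1.255


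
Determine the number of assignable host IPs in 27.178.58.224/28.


Host bits = 32 - 28 = 4
Total addresses = 2^4 = 16
Usable = total - 2 (network and broadcast)
Usable hosts: 14


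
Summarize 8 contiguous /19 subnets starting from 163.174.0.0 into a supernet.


Original prefix: /19
Number of subnets: 8 = 2^3
New prefix = 19 - 3 = 16
Supernet: 163.174.0.0/16


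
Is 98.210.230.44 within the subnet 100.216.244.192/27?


Subnet network: 100.216.244.192
Test IP AND mask: 98.210.230.32
No, 98.210.230.44 is not in 100.216.244.192/27


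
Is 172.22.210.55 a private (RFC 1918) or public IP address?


RFC 1918 private ranges:
  10.0.0.0/8 (10.0.0.0 - 10.255.255.255)
  172.16.0.0/12 (172.16.0.0 - 172.31.255.255)
  192.168.0.0/16 (192.168.0.0 - 192.168.255.255)
Private (in 172.16.0.0/12)


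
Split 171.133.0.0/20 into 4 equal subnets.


New prefix = 20 + 2 = 22
Each subnet has 1024 addresses
  171.133.0.0/22
  171.133.4.0/22
  171.133.8.0/22
  171.133.12.0/22
Subnets: 171.133.0.0/22, 171.133.4.0/22, 171.133.8.0/22, 171.133.12.0/22


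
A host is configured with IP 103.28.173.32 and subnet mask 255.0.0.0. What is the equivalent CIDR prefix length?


Binary: 11111111.00000000.00000000.00000000
Count leading 1s
Prefix: /8


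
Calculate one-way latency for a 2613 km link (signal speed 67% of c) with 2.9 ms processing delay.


Speed = 0.67 * 3e5 km/s = 201000 km/s
Propagation delay = 2613 / 201000 = 0.013 s = 13 ms
Processing delay = 2.9 ms
Total one-way latency = 15.9 ms


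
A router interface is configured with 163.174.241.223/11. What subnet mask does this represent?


/11 means 11 network bits, 21 host bits
Binary: 11111111111000000000000000000000
Mask: 255.224.0.0


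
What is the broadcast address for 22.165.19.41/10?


Network: 22.128.0.0/10
Host bits = 22
Set all host bits to 1:
Broadcast: 22.191.255.255


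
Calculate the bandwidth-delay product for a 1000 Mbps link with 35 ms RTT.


BDP = bandwidth * RTT
= 1000 Mbps * 35 ms
= 1000 * 1e6 * 35 / 1000 bits
= 35000000 bits
= 4375000 bytes
= 4272.4609 KB
BDP = 35000000 bits (4375000 bytes)


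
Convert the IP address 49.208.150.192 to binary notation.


49 = 00110001
208 = 11010000
150 = 10010110
192 = 11000000
Binary: 00110001.11010000.10010110.11000000


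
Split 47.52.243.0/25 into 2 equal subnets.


New prefix = 25 + 1 = 26
Each subnet has 64 addresses
  47.52.243.0/26
  47.52.243.64/26
Subnets: 47.52.243.0/26, 47.52.243.64/26


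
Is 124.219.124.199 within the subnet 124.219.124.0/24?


Subnet network: 124.219.124.0
Test IP AND mask: 124.219.124.0
Yes, 124.219.124.199 is in 124.219.124.0/24


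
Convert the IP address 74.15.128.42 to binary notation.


74 = 01001010
15 = 00001111
128 = 10000000
42 = 00101010
Binary: 01001010.00001111.10000000.00101010


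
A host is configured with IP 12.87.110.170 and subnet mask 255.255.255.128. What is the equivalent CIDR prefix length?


Binary: 11111111.11111111.11111111.10000000
Count leading 1s
Prefix: /25


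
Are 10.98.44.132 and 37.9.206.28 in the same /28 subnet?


Mask: 255.255.255.240
10.98.44.132 AND mask = 10.98.44.128
37.9.206.28 AND mask = 37.9.206.16
No, different subnets (10.98.44.128 vs 37.9.206.16)


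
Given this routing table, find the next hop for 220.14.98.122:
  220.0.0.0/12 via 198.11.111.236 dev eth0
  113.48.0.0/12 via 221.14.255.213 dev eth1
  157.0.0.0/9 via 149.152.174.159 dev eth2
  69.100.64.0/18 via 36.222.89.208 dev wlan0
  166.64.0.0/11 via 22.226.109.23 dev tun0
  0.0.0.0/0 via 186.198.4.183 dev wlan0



Longest prefix match for 220.14.98.122:
  /12 220.0.0.0: MATCH
  /12 113.48.0.0: no
  /9 157.0.0.0: no
  /18 69.100.64.0: no
  /11 166.64.0.0: no
  /0 0.0.0.0: MATCH
Selected: next-hop 198.11.111.236 via eth0 (matched /12)


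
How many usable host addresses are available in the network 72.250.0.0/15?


Host bits = 32 - 15 = 17
Total addresses = 2^17 = 131072
Usable = total - 2 (network and broadcast)
Usable hosts: 131070


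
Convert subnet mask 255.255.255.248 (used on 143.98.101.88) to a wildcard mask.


Subnet mask: 255.255.255.248
Wildcard = 255.255.255.255 - subnet mask
255 - 255 = 0
255 - 255 = 0
255 - 255 = 0
255 - 248 = 7
Wildcard: 0.0.0.7


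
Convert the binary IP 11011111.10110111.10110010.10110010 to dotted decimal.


11011111 = 223
10110111 = 183
10110010 = 178
10110010 = 178
IP: 223.183.178.178


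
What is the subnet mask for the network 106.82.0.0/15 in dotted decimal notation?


/15 means 15 network bits, 17 host bits
Binary: 11111111111111100000000000000000
Mask: 255.254.0.0


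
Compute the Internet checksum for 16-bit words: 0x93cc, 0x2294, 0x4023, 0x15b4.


Sum all words (with carry folding):
+ 0x93cc = 0x93cc
+ 0x2294 = 0xb660
+ 0x4023 = 0xf683
+ 0x15b4 = 0x0c38
One's complement: ~0x0c38
Checksum = 0xf3c7


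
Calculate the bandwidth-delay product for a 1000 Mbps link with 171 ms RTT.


BDP = bandwidth * RTT
= 1000 Mbps * 171 ms
= 1000 * 1e6 * 171 / 1000 bits
= 171000000 bits
= 21375000 bytes
= 20874.0234 KB
BDP = 171000000 bits (21375000 bytes)


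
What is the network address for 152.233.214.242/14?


IP:   10011000.11101001.11010110.11110010
Mask: 11111111.11111100.00000000.00000000
AND operation:
Net:  10011000.11101000.00000000.00000000
Network: 152.232.0.0/14


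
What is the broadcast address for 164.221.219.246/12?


Network: 164.208.0.0/12
Host bits = 20
Set all host bits to 1:
Broadcast: 164.223.255.255


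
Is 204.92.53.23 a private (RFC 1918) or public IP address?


RFC 1918 private ranges:
  10.0.0.0/8 (10.0.0.0 - 10.255.255.255)
  172.16.0.0/12 (172.16.0.0 - 172.31.255.255)
  192.168.0.0/16 (192.168.0.0 - 192.168.255.255)
Public (not in any RFC 1918 range)


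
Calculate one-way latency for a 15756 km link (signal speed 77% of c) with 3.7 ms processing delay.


Speed = 0.77 * 3e5 km/s = 231000 km/s
Propagation delay = 15756 / 231000 = 0.0682 s = 68.2078 ms
Processing delay = 3.7 ms
Total one-way latency = 71.9078 ms


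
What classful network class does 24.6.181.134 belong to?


First octet: 24
Binary: 00011000
0xxxxxxx -> Class A (1-126)
Class A, default mask 255.0.0.0 (/8)


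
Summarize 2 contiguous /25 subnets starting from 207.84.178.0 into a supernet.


Original prefix: /25
Number of subnets: 2 = 2^1
New prefix = 25 - 1 = 24
Supernet: 207.84.178.0/24


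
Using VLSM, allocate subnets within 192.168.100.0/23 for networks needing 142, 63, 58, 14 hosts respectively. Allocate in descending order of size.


142 hosts -> /24 (254 usable): 192.168.100.0/24
63 hosts -> /25 (126 usable): 192.168.101.0/25
58 hosts -> /26 (62 usable): 192.168.101.128/26
14 hosts -> /28 (14 usable): 192.168.101.192/28
Allocation: 192.168.100.0/24 (142 hosts, 254 usable); 192.168.101.0/25 (63 hosts, 126 usable); 192.168.101.128/26 (58 hosts, 62 usable); 192.168.101.192/28 (14 hosts, 14 usable)


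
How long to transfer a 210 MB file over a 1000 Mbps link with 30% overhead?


Effective throughput = 1000 * (1 - 30/100) = 700 Mbps
File size in Mb = 210 * 8 = 1680 Mb
Time = 1680 / 700
Time = 2.4 seconds


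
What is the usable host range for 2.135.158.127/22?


Network: 2.135.156.0
Broadcast: 2.135.159.255
First usable = network + 1
Last usable = broadcast - 1
Range: 2.135.156.1 to 2.135.159.254


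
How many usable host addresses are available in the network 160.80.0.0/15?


Host bits = 32 - 15 = 17
Total addresses = 2^17 = 131072
Usable = total - 2 (network and broadcast)
Usable hosts: 131070


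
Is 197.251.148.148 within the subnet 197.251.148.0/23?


Subnet network: 197.251.148.0
Test IP AND mask: 197.251.148.0
Yes, 197.251.148.148 is in 197.251.148.0/23


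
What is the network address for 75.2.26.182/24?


IP:   01001011.00000010.00011010.10110110
Mask: 11111111.11111111.11111111.00000000
AND operation:
Net:  01001011.00000010.00011010.00000000
Network: 75.2.26.0/24


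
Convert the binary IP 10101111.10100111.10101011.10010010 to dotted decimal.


10101111 = 175
10100111 = 167
10101011 = 171
10010010 = 146
IP: 175.167.171.146


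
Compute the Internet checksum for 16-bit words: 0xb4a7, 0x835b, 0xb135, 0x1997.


Sum all words (with carry folding):
+ 0xb4a7 = 0xb4a7
+ 0x835b = 0x3803
+ 0xb135 = 0xe938
+ 0x1997 = 0x02d0
One's complement: ~0x02d0
Checksum = 0xfd2f


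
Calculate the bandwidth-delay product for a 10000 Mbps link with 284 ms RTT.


BDP = bandwidth * RTT
= 10000 Mbps * 284 ms
= 10000 * 1e6 * 284 / 1000 bits
= 2840000000 bits
= 355000000 bytes
= 346679.6875 KB
BDP = 2840000000 bits (355000000 bytes)


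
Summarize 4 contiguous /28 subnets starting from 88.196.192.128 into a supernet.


Original prefix: /28
Number of subnets: 4 = 2^2
New prefix = 28 - 2 = 26
Supernet: 88.196.192.128/26


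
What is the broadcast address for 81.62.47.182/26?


Network: 81.62.47.128/26
Host bits = 6
Set all host bits to 1:
Broadcast: 81.62.47.191


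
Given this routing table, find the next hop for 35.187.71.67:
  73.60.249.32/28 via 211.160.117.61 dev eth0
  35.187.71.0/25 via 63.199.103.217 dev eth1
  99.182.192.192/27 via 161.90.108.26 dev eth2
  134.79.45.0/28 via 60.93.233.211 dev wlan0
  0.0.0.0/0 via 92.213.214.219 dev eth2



Longest prefix match for 35.187.71.67:
  /28 73.60.249.32: no
  /25 35.187.71.0: MATCH
  /27 99.182.192.192: no
  /28 134.79.45.0: no
  /0 0.0.0.0: MATCH
Selected: next-hop 63.199.103.217 via eth1 (matched /25)


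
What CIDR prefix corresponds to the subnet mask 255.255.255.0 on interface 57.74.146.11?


Binary: 11111111.11111111.11111111.00000000
Count leading 1s
Prefix: /24


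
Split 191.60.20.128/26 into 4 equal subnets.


New prefix = 26 + 2 = 28
Each subnet has 16 addresses
  191.60.20.128/28
  191.60.20.144/28
  191.60.20.160/28
  191.60.20.176/28
Subnets: 191.60.20.128/28, 191.60.20.144/28, 191.60.20.160/28, 191.60.20.176/28


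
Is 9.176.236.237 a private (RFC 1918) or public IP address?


RFC 1918 private ranges:
  10.0.0.0/8 (10.0.0.0 - 10.255.255.255)
  172.16.0.0/12 (172.16.0.0 - 172.31.255.255)
  192.168.0.0/16 (192.168.0.0 - 192.168.255.255)
Public (not in any RFC 1918 range)


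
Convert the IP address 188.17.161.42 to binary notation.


188 = 10111100
17 = 00010001
161 = 10100001
42 = 00101010
Binary: 10111100.00010001.10100001.00101010


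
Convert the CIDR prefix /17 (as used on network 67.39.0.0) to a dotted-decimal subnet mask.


/17 means 17 network bits, 15 host bits
Binary: 11111111111111111000000000000000
Mask: 255.255.128.0


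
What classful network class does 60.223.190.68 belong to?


First octet: 60
Binary: 00111100
0xxxxxxx -> Class A (1-126)
Class A, default mask 255.0.0.0 (/8)


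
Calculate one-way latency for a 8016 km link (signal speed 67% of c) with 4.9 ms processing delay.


Speed = 0.67 * 3e5 km/s = 201000 km/s
Propagation delay = 8016 / 201000 = 0.0399 s = 39.8806 ms
Processing delay = 4.9 ms
Total one-way latency = 44.7806 ms


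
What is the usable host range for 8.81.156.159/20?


Network: 8.81.144.0
Broadcast: 8.81.159.255
First usable = network + 1
Last usable = broadcast - 1
Range: 8.81.144.1 to 8.81.159.254


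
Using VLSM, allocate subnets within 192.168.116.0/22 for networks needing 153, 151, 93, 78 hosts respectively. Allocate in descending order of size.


153 hosts -> /24 (254 usable): 192.168.116.0/24
151 hosts -> /24 (254 usable): 192.168.117.0/24
93 hosts -> /25 (126 usable): 192.168.118.0/25
78 hosts -> /25 (126 usable): 192.168.118.128/25
Allocation: 192.168.116.0/24 (153 hosts, 254 usable); 192.168.117.0/24 (151 hosts, 254 usable); 192.168.118.0/25 (93 hosts, 126 usable); 192.168.118.128/25 (78 hosts, 126 usable)


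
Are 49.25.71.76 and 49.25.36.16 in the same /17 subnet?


Mask: 255.255.128.0
49.25.71.76 AND mask = 49.25.0.0
49.25.36.16 AND mask = 49.25.0.0
Yes, same subnet (49.25.0.0)


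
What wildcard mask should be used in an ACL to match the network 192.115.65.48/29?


Subnet mask: 255.255.255.248
Wildcard = 255.255.255.255 - subnet mask
255 - 255 = 0
255 - 255 = 0
255 - 255 = 0
255 - 248 = 7
Wildcard: 0.0.0.7


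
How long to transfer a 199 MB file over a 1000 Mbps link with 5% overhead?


Effective throughput = 1000 * (1 - 5/100) = 950 Mbps
File size in Mb = 199 * 8 = 1592 Mb
Time = 1592 / 950
Time = 1.6758 seconds


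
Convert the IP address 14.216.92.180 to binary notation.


14 = 00001110
216 = 11011000
92 = 01011100
180 = 10110100
Binary: 00001110.11011000.01011100.10110100


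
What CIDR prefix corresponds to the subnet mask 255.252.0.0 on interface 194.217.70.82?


Binary: 11111111.11111100.00000000.00000000
Count leading 1s
Prefix: /14


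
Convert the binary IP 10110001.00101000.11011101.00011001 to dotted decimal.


10110001 = 177
00101000 = 40
11011101 = 221
00011001 = 25
IP: 177.40.221.25


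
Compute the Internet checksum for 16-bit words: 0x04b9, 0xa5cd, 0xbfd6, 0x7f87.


Sum all words (with carry folding):
+ 0x04b9 = 0x04b9
+ 0xa5cd = 0xaa86
+ 0xbfd6 = 0x6a5d
+ 0x7f87 = 0xe9e4
One's complement: ~0xe9e4
Checksum = 0x161b


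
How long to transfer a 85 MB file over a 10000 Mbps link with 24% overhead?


Effective throughput = 10000 * (1 - 24/100) = 7600 Mbps
File size in Mb = 85 * 8 = 680 Mb
Time = 680 / 7600
Time = 0.0895 seconds


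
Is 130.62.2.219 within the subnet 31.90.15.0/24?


Subnet network: 31.90.15.0
Test IP AND mask: 130.62.2.0
No, 130.62.2.219 is not in 31.90.15.0/24


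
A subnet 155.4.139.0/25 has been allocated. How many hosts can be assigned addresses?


Host bits = 32 - 25 = 7
Total addresses = 2^7 = 128
Usable = total - 2 (network and broadcast)
Usable hosts: 126


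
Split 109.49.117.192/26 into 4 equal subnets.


New prefix = 26 + 2 = 28
Each subnet has 16 addresses
  109.49.117.192/28
  109.49.117.208/28
  109.49.117.224/28
  109.49.117.240/28
Subnets: 109.49.117.192/28, 109.49.117.208/28, 109.49.117.224/28, 109.49.117.240/28


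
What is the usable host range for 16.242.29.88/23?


Network: 16.242.28.0
Broadcast: 16.242.29.255
First usable = network + 1
Last usable = broadcast - 1
Range: 16.242.28.1 to 16.242.29.254


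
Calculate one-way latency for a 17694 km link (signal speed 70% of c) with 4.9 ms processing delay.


Speed = 0.7 * 3e5 km/s = 210000 km/s
Propagation delay = 17694 / 210000 = 0.0843 s = 84.2571 ms
Processing delay = 4.9 ms
Total one-way latency = 89.1571 ms


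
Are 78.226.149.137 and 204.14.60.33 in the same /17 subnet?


Mask: 255.255.128.0
78.226.149.137 AND mask = 78.226.128.0
204.14.60.33 AND mask = 204.14.0.0
No, different subnets (78.226.128.0 vs 204.14.0.0)


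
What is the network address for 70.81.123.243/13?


IP:   01000110.01010001.01111011.11110011
Mask: 11111111.11111000.00000000.00000000
AND operation:
Net:  01000110.01010000.00000000.00000000
Network: 70.80.0.0/13


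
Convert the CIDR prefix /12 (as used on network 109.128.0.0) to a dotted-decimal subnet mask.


/12 means 12 network bits, 20 host bits
Binary: 11111111111100000000000000000000
Mask: 255.240.0.0


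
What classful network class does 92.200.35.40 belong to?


First octet: 92
Binary: 01011100
0xxxxxxx -> Class A (1-126)
Class A, default mask 255.0.0.0 (/8)


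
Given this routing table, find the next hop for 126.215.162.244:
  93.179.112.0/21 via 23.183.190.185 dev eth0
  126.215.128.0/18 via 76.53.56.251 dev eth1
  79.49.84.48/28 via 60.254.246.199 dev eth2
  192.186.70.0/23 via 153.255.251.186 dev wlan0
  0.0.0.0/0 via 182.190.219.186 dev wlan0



Longest prefix match for 126.215.162.244:
  /21 93.179.112.0: no
  /18 126.215.128.0: MATCH
  /28 79.49.84.48: no
  /23 192.186.70.0: no
  /0 0.0.0.0: MATCH
Selected: next-hop 76.53.56.251 via eth1 (matched /18)


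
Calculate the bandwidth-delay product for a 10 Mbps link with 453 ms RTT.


BDP = bandwidth * RTT
= 10 Mbps * 453 ms
= 10 * 1e6 * 453 / 1000 bits
= 4530000 bits
= 566250 bytes
= 552.9785 KB
BDP = 4530000 bits (566250 bytes)


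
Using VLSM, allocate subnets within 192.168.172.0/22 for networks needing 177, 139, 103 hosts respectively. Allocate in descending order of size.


177 hosts -> /24 (254 usable): 192.168.172.0/24
139 hosts -> /24 (254 usable): 192.168.173.0/24
103 hosts -> /25 (126 usable): 192.168.174.0/25
Allocation: 192.168.172.0/24 (177 hosts, 254 usable); 192.168.173.0/24 (139 hosts, 254 usable); 192.168.174.0/25 (103 hosts, 126 usable)


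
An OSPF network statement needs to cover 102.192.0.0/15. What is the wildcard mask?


Subnet mask: 255.254.0.0
Wildcard = 255.255.255.255 - subnet mask
255 - 255 = 0
255 - 254 = 1
255 - 0 = 255
255 - 0 = 255
Wildcard: 0.1.255.255


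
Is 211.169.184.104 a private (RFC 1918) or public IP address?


RFC 1918 private ranges:
  10.0.0.0/8 (10.0.0.0 - 10.255.255.255)
  172.16.0.0/12 (172.16.0.0 - 172.31.255.255)
  192.168.0.0/16 (192.168.0.0 - 192.168.255.255)
Public (not in any RFC 1918 range)


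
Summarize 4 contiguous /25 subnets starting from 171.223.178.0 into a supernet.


Original prefix: /25
Number of subnets: 4 = 2^2
New prefix = 25 - 2 = 23
Supernet: 171.223.178.0/23


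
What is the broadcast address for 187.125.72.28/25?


Network: 187.125.72.0/25
Host bits = 7
Set all host bits to 1:
Broadcast: 187.125.72.127


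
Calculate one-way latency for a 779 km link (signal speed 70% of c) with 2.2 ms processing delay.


Speed = 0.7 * 3e5 km/s = 210000 km/s
Propagation delay = 779 / 210000 = 0.0037 s = 3.7095 ms
Processing delay = 2.2 ms
Total one-way latency = 5.9095 ms
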